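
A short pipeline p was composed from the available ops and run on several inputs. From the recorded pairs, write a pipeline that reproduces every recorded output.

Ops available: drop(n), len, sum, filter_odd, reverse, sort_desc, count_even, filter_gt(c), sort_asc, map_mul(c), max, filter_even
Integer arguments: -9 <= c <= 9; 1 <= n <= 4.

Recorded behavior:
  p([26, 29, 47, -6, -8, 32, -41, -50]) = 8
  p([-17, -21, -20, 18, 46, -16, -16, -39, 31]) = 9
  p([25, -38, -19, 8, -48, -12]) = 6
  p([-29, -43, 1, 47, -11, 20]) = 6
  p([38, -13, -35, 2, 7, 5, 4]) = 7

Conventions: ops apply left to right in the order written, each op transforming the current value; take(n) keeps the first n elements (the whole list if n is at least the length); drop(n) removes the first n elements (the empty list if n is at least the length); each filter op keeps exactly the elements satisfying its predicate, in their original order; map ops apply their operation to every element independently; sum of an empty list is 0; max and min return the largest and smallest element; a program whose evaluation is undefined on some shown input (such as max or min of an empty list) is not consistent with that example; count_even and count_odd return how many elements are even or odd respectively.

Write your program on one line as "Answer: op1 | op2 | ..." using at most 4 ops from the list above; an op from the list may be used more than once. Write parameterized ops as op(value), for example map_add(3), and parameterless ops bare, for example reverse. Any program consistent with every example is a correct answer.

sort_desc | map_mul(6) | sort_asc | count_even

Check, running the answer program on each example:
  [26, 29, 47, -6, -8, 32, -41, -50] -> [47, 32, 29, 26, -6, -8, -41, -50] -> [282, 192, 174, 156, -36, -48, -246, -300] -> [-300, -246, -48, -36, 156, 174, 192, 282] -> 8
  [-17, -21, -20, 18, 46, -16, -16, -39, 31] -> [46, 31, 18, -16, -16, -17, -20, -21, -39] -> [276, 186, 108, -96, -96, -102, -120, -126, -234] -> [-234, -126, -120, -102, -96, -96, 108, 186, 276] -> 9
  [25, -38, -19, 8, -48, -12] -> [25, 8, -12, -19, -38, -48] -> [150, 48, -72, -114, -228, -288] -> [-288, -228, -114, -72, 48, 150] -> 6
  [-29, -43, 1, 47, -11, 20] -> [47, 20, 1, -11, -29, -43] -> [282, 120, 6, -66, -174, -258] -> [-258, -174, -66, 6, 120, 282] -> 6
  [38, -13, -35, 2, 7, 5, 4] -> [38, 7, 5, 4, 2, -13, -35] -> [228, 42, 30, 24, 12, -78, -210] -> [-210, -78, 12, 24, 30, 42, 228] -> 7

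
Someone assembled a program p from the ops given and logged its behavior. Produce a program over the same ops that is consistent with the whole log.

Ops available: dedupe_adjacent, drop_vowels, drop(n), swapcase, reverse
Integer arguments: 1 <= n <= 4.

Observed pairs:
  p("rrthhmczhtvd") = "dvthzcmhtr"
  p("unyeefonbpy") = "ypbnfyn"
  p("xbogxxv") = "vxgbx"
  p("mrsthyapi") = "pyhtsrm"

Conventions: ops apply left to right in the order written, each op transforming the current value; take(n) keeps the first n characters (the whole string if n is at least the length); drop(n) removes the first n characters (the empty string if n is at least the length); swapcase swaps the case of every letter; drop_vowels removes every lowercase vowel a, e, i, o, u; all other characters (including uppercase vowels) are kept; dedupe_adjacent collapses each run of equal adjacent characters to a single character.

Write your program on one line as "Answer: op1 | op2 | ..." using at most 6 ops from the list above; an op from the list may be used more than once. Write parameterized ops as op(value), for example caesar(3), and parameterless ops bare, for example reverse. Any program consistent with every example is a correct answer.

reverse | drop_vowels | reverse | dedupe_adjacent | reverse

Check, running the answer program on each example:
  "rrthhmczhtvd" -> "dvthzcmhhtrr" -> "dvthzcmhhtrr" -> "rrthhmczhtvd" -> "rthmczhtvd" -> "dvthzcmhtr"
  "unyeefonbpy" -> "ypbnofeeynu" -> "ypbnfyn" -> "nyfnbpy" -> "nyfnbpy" -> "ypbnfyn"
  "xbogxxv" -> "vxxgobx" -> "vxxgbx" -> "xbgxxv" -> "xbgxv" -> "vxgbx"
  "mrsthyapi" -> "ipayhtsrm" -> "pyhtsrm" -> "mrsthyp" -> "mrsthyp" -> "pyhtsrm"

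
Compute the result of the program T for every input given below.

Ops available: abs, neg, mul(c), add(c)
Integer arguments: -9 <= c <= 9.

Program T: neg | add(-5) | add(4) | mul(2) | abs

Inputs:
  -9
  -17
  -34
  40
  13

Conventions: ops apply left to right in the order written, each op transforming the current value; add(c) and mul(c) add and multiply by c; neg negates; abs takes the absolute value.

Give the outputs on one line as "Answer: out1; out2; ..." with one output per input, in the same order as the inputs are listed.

Execution, op by op:
  -9 -> 9 -> 4 -> 8 -> 16 -> 16
  -17 -> 17 -> 12 -> 16 -> 32 -> 32
  -34 -> 34 -> 29 -> 33 -> 66 -> 66
  40 -> -40 -> -45 -> -41 -> -82 -> 82
  13 -> -13 -> -18 -> -14 -> -28 -> 28

16; 32; 66; 82; 28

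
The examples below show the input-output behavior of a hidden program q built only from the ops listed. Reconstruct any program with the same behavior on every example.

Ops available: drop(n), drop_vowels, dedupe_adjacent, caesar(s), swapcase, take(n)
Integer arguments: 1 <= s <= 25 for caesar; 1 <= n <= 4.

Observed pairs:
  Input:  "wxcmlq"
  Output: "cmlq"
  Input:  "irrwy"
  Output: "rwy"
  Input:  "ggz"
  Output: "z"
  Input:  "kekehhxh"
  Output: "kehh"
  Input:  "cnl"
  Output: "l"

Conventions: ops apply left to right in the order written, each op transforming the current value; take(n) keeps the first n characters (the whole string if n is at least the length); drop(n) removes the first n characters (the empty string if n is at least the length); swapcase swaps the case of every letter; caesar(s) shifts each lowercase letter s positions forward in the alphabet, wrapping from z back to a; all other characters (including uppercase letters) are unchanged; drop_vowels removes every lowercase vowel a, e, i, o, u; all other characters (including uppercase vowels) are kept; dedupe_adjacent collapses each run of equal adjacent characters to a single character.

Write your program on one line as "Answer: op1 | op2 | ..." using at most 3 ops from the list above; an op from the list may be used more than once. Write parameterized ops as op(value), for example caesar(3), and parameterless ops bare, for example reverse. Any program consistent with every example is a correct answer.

drop(2) | take(4)

Check, running the answer program on each example:
  "wxcmlq" -> "cmlq" -> "cmlq"
  "irrwy" -> "rwy" -> "rwy"
  "ggz" -> "z" -> "z"
  "kekehhxh" -> "kehhxh" -> "kehh"
  "cnl" -> "l" -> "l"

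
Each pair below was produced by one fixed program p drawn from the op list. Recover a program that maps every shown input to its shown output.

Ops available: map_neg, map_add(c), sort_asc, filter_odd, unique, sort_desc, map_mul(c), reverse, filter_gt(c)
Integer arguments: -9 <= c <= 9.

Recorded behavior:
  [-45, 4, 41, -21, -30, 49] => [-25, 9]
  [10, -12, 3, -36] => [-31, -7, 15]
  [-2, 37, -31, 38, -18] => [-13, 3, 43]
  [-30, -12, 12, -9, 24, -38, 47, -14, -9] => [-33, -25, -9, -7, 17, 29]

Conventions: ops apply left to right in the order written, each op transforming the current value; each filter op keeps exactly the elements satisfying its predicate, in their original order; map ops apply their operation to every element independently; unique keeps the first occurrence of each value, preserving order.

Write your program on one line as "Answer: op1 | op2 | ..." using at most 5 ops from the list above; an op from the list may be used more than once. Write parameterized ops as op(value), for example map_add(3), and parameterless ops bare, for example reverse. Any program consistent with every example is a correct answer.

map_add(5) | filter_odd | sort_desc | reverse

Check, running the answer program on each example:
  [-45, 4, 41, -21, -30, 49] -> [-40, 9, 46, -16, -25, 54] -> [9, -25] -> [9, -25] -> [-25, 9]
  [10, -12, 3, -36] -> [15, -7, 8, -31] -> [15, -7, -31] -> [15, -7, -31] -> [-31, -7, 15]
  [-2, 37, -31, 38, -18] -> [3, 42, -26, 43, -13] -> [3, 43, -13] -> [43, 3, -13] -> [-13, 3, 43]
  [-30, -12, 12, -9, 24, -38, 47, -14, -9] -> [-25, -7, 17, -4, 29, -33, 52, -9, -4] -> [-25, -7, 17, 29, -33, -9] -> [29, 17, -7, -9, -25, -33] -> [-33, -25, -9, -7, 17, 29]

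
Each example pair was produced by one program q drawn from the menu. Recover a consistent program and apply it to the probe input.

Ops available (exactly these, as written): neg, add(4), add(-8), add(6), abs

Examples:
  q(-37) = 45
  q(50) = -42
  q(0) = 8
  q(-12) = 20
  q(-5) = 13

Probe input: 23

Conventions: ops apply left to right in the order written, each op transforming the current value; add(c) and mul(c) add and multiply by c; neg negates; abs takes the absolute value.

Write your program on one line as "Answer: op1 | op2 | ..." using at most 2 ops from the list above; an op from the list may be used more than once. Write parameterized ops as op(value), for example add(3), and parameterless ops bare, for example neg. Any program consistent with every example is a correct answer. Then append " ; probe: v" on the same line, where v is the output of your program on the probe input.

add(-8) | neg ; probe: -15

Check, running the answer program on each example:
  -37 -> -45 -> 45
  50 -> 42 -> -42
  0 -> -8 -> 8
  -12 -> -20 -> 20
  -5 -> -13 -> 13
  probe: 23 -> 15 -> -15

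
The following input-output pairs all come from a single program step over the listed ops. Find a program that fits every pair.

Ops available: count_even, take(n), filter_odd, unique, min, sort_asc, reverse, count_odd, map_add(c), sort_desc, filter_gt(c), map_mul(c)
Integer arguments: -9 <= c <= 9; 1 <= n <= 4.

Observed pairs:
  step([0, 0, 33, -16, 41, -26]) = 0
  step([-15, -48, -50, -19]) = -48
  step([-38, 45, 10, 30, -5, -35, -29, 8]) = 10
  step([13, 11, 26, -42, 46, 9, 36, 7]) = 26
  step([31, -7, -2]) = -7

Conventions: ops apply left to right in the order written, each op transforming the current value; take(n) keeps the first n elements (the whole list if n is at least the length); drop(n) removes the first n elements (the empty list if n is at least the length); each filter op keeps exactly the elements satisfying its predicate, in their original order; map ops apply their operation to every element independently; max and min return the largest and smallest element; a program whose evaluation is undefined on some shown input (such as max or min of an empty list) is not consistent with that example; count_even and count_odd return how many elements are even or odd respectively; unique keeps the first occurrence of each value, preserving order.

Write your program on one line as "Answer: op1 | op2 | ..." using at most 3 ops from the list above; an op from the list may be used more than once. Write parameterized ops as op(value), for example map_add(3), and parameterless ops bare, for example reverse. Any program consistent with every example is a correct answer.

sort_desc | take(3) | min

Check, running the answer program on each example:
  [0, 0, 33, -16, 41, -26] -> [41, 33, 0, 0, -16, -26] -> [41, 33, 0] -> 0
  [-15, -48, -50, -19] -> [-15, -19, -48, -50] -> [-15, -19, -48] -> -48
  [-38, 45, 10, 30, -5, -35, -29, 8] -> [45, 30, 10, 8, -5, -29, -35, -38] -> [45, 30, 10] -> 10
  [13, 11, 26, -42, 46, 9, 36, 7] -> [46, 36, 26, 13, 11, 9, 7, -42] -> [46, 36, 26] -> 26
  [31, -7, -2] -> [31, -2, -7] -> [31, -2, -7] -> -7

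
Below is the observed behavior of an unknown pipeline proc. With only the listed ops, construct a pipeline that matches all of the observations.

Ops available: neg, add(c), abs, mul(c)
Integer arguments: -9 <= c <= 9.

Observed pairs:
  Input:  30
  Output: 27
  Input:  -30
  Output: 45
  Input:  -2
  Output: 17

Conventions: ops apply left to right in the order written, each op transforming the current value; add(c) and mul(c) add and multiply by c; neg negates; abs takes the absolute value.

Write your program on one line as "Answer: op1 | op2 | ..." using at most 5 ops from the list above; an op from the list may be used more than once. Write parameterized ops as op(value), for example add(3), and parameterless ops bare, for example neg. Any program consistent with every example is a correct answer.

neg | add(9) | abs | add(6)

Check, running the answer program on each example:
  30 -> -30 -> -21 -> 21 -> 27
  -30 -> 30 -> 39 -> 39 -> 45
  -2 -> 2 -> 11 -> 11 -> 17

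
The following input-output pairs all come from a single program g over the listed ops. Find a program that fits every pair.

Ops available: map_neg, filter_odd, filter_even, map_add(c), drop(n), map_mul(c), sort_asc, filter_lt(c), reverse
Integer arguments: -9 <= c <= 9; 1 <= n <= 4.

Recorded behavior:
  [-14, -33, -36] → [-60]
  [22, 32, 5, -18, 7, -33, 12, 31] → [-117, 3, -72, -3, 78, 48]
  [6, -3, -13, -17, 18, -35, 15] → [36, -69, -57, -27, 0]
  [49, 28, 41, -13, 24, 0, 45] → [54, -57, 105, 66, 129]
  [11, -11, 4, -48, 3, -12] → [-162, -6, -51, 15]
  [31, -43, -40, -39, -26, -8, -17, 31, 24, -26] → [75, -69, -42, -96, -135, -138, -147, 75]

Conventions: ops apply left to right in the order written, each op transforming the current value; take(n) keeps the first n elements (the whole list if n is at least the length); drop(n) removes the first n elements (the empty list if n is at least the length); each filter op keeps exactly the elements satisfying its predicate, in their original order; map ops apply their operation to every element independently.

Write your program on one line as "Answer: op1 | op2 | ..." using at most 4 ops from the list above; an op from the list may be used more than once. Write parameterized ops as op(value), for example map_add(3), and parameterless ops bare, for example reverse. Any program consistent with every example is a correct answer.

map_add(-6) | reverse | map_mul(3) | drop(2)

Check, running the answer program on each example:
  [-14, -33, -36] -> [-20, -39, -42] -> [-42, -39, -20] -> [-126, -117, -60] -> [-60]
  [22, 32, 5, -18, 7, -33, 12, 31] -> [16, 26, -1, -24, 1, -39, 6, 25] -> [25, 6, -39, 1, -24, -1, 26, 16] -> [75, 18, -117, 3, -72, -3, 78, 48] -> [-117, 3, -72, -3, 78, 48]
  [6, -3, -13, -17, 18, -35, 15] -> [0, -9, -19, -23, 12, -41, 9] -> [9, -41, 12, -23, -19, -9, 0] -> [27, -123, 36, -69, -57, -27, 0] -> [36, -69, -57, -27, 0]
  [49, 28, 41, -13, 24, 0, 45] -> [43, 22, 35, -19, 18, -6, 39] -> [39, -6, 18, -19, 35, 22, 43] -> [117, -18, 54, -57, 105, 66, 129] -> [54, -57, 105, 66, 129]
  [11, -11, 4, -48, 3, -12] -> [5, -17, -2, -54, -3, -18] -> [-18, -3, -54, -2, -17, 5] -> [-54, -9, -162, -6, -51, 15] -> [-162, -6, -51, 15]
  [31, -43, -40, -39, -26, -8, -17, 31, 24, -26] -> [25, -49, -46, -45, -32, -14, -23, 25, 18, -32] -> [-32, 18, 25, -23, -14, -32, -45, -46, -49, 25] -> [-96, 54, 75, -69, -42, -96, -135, -138, -147, 75] -> [75, -69, -42, -96, -135, -138, -147, 75]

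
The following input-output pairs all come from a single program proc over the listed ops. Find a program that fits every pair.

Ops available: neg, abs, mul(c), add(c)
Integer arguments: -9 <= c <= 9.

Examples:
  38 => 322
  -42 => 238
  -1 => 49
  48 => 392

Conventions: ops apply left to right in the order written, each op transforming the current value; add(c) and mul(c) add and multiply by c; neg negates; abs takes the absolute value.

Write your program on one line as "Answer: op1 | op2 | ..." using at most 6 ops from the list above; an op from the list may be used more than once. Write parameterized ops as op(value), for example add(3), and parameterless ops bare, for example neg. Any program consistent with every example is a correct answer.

neg | add(-4) | add(-4) | mul(-7) | abs

Check, running the answer program on each example:
  38 -> -38 -> -42 -> -46 -> 322 -> 322
  -42 -> 42 -> 38 -> 34 -> -238 -> 238
  -1 -> 1 -> -3 -> -7 -> 49 -> 49
  48 -> -48 -> -52 -> -56 -> 392 -> 392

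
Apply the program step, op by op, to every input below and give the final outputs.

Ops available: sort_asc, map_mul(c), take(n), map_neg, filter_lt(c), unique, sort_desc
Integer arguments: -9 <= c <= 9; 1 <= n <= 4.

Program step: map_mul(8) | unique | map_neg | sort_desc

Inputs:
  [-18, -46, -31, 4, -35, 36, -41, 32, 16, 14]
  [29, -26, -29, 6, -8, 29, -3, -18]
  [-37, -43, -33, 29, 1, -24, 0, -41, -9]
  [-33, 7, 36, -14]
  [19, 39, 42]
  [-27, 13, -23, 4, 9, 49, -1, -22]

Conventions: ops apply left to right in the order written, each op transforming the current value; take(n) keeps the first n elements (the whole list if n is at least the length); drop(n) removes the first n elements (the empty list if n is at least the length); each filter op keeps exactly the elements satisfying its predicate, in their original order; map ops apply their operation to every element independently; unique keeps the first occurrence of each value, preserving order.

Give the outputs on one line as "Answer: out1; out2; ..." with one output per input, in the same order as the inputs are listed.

[368, 328, 280, 248, 144, -32, -112, -128, -256, -288]; [232, 208, 144, 64, 24, -48, -232]; [344, 328, 296, 264, 192, 72, 0, -8, -232]; [264, 112, -56, -288]; [-152, -312, -336]; [216, 184, 176, 8, -32, -72, -104, -392]

Execution, op by op:
  [-18, -46, -31, 4, -35, 36, -41, 32, 16, 14] -> [-144, -368, -248, 32, -280, 288, -328, 256, 128, 112] -> [-144, -368, -248, 32, -280, 288, -328, 256, 128, 112] -> [144, 368, 248, -32, 280, -288, 328, -256, -128, -112] -> [368, 328, 280, 248, 144, -32, -112, -128, -256, -288]
  [29, -26, -29, 6, -8, 29, -3, -18] -> [232, -208, -232, 48, -64, 232, -24, -144] -> [232, -208, -232, 48, -64, -24, -144] -> [-232, 208, 232, -48, 64, 24, 144] -> [232, 208, 144, 64, 24, -48, -232]
  [-37, -43, -33, 29, 1, -24, 0, -41, -9] -> [-296, -344, -264, 232, 8, -192, 0, -328, -72] -> [-296, -344, -264, 232, 8, -192, 0, -328, -72] -> [296, 344, 264, -232, -8, 192, 0, 328, 72] -> [344, 328, 296, 264, 192, 72, 0, -8, -232]
  [-33, 7, 36, -14] -> [-264, 56, 288, -112] -> [-264, 56, 288, -112] -> [264, -56, -288, 112] -> [264, 112, -56, -288]
  [19, 39, 42] -> [152, 312, 336] -> [152, 312, 336] -> [-152, -312, -336] -> [-152, -312, -336]
  [-27, 13, -23, 4, 9, 49, -1, -22] -> [-216, 104, -184, 32, 72, 392, -8, -176] -> [-216, 104, -184, 32, 72, 392, -8, -176] -> [216, -104, 184, -32, -72, -392, 8, 176] -> [216, 184, 176, 8, -32, -72, -104, -392]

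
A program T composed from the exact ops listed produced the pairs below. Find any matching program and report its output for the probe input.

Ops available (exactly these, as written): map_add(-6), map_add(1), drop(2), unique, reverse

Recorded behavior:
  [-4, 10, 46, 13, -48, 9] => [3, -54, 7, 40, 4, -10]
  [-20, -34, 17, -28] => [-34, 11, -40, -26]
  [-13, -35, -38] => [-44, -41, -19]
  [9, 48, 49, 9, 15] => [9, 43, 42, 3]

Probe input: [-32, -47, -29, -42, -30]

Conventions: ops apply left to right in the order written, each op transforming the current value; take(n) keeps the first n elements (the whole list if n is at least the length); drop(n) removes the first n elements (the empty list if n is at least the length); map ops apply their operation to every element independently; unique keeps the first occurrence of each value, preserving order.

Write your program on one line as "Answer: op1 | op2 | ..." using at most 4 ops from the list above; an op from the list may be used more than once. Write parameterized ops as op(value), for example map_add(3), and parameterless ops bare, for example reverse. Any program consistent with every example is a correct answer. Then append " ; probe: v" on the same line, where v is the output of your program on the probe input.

unique | reverse | map_add(-6) ; probe: [-36, -48, -35, -53, -38]

Check, running the answer program on each example:
  [-4, 10, 46, 13, -48, 9] -> [-4, 10, 46, 13, -48, 9] -> [9, -48, 13, 46, 10, -4] -> [3, -54, 7, 40, 4, -10]
  [-20, -34, 17, -28] -> [-20, -34, 17, -28] -> [-28, 17, -34, -20] -> [-34, 11, -40, -26]
  [-13, -35, -38] -> [-13, -35, -38] -> [-38, -35, -13] -> [-44, -41, -19]
  [9, 48, 49, 9, 15] -> [9, 48, 49, 15] -> [15, 49, 48, 9] -> [9, 43, 42, 3]
  probe: [-32, -47, -29, -42, -30] -> [-32, -47, -29, -42, -30] -> [-30, -42, -29, -47, -32] -> [-36, -48, -35, -53, -38]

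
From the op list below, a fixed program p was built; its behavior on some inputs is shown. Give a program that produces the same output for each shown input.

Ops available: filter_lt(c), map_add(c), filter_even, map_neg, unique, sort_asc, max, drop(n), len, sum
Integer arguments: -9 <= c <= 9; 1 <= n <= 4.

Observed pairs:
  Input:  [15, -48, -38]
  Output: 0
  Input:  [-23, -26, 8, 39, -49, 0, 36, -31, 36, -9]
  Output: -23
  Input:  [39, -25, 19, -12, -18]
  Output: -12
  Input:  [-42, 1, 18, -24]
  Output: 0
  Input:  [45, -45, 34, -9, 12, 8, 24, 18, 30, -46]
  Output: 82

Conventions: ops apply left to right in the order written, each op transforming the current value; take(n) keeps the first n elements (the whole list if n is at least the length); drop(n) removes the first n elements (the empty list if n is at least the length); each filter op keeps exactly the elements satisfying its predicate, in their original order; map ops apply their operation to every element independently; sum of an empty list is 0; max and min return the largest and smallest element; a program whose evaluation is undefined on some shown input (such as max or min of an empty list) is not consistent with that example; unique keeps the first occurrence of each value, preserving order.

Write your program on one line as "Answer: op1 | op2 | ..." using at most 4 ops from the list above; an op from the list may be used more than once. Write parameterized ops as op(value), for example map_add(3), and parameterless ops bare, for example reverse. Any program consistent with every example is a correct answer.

unique | map_add(6) | drop(4) | sum

Check, running the answer program on each example:
  [15, -48, -38] -> [15, -48, -38] -> [21, -42, -32] -> [] -> 0
  [-23, -26, 8, 39, -49, 0, 36, -31, 36, -9] -> [-23, -26, 8, 39, -49, 0, 36, -31, -9] -> [-17, -20, 14, 45, -43, 6, 42, -25, -3] -> [-43, 6, 42, -25, -3] -> -23
  [39, -25, 19, -12, -18] -> [39, -25, 19, -12, -18] -> [45, -19, 25, -6, -12] -> [-12] -> -12
  [-42, 1, 18, -24] -> [-42, 1, 18, -24] -> [-36, 7, 24, -18] -> [] -> 0
  [45, -45, 34, -9, 12, 8, 24, 18, 30, -46] -> [45, -45, 34, -9, 12, 8, 24, 18, 30, -46] -> [51, -39, 40, -3, 18, 14, 30, 24, 36, -40] -> [18, 14, 30, 24, 36, -40] -> 82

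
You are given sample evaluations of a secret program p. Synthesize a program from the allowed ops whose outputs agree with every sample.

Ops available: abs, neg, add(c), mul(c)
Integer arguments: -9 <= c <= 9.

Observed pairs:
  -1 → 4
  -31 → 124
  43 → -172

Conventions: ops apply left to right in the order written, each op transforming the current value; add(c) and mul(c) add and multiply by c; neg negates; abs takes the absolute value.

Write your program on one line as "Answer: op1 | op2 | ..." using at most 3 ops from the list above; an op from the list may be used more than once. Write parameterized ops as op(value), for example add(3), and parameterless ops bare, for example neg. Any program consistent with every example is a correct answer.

neg | mul(-4) | neg

Check, running the answer program on each example:
  -1 -> 1 -> -4 -> 4
  -31 -> 31 -> -124 -> 124
  43 -> -43 -> 172 -> -172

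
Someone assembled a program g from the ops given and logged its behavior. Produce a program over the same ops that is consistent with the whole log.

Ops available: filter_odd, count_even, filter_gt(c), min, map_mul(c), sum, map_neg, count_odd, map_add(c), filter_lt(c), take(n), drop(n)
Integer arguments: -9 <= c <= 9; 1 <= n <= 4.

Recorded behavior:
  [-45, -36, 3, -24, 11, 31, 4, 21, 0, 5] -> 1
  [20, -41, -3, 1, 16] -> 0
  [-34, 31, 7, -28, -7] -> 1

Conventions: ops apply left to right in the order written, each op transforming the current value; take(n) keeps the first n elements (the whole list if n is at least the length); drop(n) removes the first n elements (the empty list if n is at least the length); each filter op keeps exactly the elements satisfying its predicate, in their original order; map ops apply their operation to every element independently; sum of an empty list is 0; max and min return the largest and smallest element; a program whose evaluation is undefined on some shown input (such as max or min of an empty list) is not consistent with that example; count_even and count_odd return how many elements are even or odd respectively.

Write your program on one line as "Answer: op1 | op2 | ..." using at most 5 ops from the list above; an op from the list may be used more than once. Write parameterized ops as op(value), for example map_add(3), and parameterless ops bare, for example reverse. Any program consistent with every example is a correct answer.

map_mul(2) | map_neg | filter_gt(3) | drop(2) | count_even

Check, running the answer program on each example:
  [-45, -36, 3, -24, 11, 31, 4, 21, 0, 5] -> [-90, -72, 6, -48, 22, 62, 8, 42, 0, 10] -> [90, 72, -6, 48, -22, -62, -8, -42, 0, -10] -> [90, 72, 48] -> [48] -> 1
  [20, -41, -3, 1, 16] -> [40, -82, -6, 2, 32] -> [-40, 82, 6, -2, -32] -> [82, 6] -> [] -> 0
  [-34, 31, 7, -28, -7] -> [-68, 62, 14, -56, -14] -> [68, -62, -14, 56, 14] -> [68, 56, 14] -> [14] -> 1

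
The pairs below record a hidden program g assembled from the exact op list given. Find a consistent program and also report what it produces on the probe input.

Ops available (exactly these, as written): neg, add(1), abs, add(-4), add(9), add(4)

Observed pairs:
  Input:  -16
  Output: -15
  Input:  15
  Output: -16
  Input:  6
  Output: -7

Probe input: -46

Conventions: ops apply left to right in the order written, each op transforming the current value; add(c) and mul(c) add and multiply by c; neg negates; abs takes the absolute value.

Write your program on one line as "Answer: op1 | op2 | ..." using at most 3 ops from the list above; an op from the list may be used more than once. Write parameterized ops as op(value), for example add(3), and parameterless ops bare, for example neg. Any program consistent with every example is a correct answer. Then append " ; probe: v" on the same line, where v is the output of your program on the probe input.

add(1) | abs | neg ; probe: -45

Check, running the answer program on each example:
  -16 -> -15 -> 15 -> -15
  15 -> 16 -> 16 -> -16
  6 -> 7 -> 7 -> -7
  probe: -46 -> -45 -> 45 -> -45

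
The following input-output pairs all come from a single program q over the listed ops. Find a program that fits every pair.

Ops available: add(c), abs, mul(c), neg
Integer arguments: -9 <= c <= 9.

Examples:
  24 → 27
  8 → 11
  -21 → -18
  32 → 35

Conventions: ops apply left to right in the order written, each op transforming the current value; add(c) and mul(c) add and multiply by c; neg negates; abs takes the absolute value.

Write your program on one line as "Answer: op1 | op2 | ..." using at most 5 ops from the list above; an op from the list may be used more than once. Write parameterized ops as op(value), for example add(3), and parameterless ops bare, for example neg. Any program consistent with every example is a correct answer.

neg | add(6) | neg | add(9)

Check, running the answer program on each example:
  24 -> -24 -> -18 -> 18 -> 27
  8 -> -8 -> -2 -> 2 -> 11
  -21 -> 21 -> 27 -> -27 -> -18
  32 -> -32 -> -26 -> 26 -> 35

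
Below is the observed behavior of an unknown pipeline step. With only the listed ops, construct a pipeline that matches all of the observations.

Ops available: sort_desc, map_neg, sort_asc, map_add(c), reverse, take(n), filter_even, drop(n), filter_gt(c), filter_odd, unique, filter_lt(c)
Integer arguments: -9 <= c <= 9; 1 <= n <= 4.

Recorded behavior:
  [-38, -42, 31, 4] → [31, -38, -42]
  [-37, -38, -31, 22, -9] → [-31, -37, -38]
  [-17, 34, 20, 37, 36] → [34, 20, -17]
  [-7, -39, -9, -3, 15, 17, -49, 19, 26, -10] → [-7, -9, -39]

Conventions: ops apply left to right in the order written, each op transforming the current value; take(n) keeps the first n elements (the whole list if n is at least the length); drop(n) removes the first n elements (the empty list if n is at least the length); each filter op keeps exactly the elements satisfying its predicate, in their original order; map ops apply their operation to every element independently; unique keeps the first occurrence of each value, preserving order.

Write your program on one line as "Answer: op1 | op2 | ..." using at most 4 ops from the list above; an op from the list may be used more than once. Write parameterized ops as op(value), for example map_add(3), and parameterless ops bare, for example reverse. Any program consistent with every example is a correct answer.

map_neg | take(3) | map_neg | sort_desc

Check, running the answer program on each example:
  [-38, -42, 31, 4] -> [38, 42, -31, -4] -> [38, 42, -31] -> [-38, -42, 31] -> [31, -38, -42]
  [-37, -38, -31, 22, -9] -> [37, 38, 31, -22, 9] -> [37, 38, 31] -> [-37, -38, -31] -> [-31, -37, -38]
  [-17, 34, 20, 37, 36] -> [17, -34, -20, -37, -36] -> [17, -34, -20] -> [-17, 34, 20] -> [34, 20, -17]
  [-7, -39, -9, -3, 15, 17, -49, 19, 26, -10] -> [7, 39, 9, 3, -15, -17, 49, -19, -26, 10] -> [7, 39, 9] -> [-7, -39, -9] -> [-7, -9, -39]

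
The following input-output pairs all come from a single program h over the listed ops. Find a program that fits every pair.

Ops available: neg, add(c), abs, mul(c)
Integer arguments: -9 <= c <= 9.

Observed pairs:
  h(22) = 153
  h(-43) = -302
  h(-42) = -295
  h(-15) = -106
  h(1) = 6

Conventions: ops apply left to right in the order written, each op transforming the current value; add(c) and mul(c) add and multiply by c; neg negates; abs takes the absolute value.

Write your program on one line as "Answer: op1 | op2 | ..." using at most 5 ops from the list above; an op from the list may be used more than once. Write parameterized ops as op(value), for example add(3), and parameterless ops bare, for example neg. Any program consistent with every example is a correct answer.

neg | mul(-7) | add(-6) | add(5)

Check, running the answer program on each example:
  22 -> -22 -> 154 -> 148 -> 153
  -43 -> 43 -> -301 -> -307 -> -302
  -42 -> 42 -> -294 -> -300 -> -295
  -15 -> 15 -> -105 -> -111 -> -106
  1 -> -1 -> 7 -> 1 -> 6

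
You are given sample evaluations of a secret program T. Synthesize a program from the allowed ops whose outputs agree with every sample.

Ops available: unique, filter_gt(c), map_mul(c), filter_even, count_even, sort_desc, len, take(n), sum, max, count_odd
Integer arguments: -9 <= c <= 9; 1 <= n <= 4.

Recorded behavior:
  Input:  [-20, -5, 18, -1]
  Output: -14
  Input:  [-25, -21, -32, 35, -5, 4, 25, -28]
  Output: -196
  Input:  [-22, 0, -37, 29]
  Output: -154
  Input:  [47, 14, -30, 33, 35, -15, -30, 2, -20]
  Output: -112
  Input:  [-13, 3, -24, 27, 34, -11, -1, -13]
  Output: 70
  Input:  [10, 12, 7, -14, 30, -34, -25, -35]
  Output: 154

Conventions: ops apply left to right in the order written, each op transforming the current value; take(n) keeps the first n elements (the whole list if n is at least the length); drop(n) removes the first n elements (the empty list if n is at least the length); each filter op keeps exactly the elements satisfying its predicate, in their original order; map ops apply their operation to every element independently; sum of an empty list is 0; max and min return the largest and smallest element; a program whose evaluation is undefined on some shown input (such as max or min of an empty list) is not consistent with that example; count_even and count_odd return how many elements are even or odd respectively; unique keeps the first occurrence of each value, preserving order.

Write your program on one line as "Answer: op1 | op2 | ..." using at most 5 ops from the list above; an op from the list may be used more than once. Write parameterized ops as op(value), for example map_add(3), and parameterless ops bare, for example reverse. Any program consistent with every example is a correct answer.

filter_even | unique | map_mul(7) | take(2) | sum

Check, running the answer program on each example:
  [-20, -5, 18, -1] -> [-20, 18] -> [-20, 18] -> [-140, 126] -> [-140, 126] -> -14
  [-25, -21, -32, 35, -5, 4, 25, -28] -> [-32, 4, -28] -> [-32, 4, -28] -> [-224, 28, -196] -> [-224, 28] -> -196
  [-22, 0, -37, 29] -> [-22, 0] -> [-22, 0] -> [-154, 0] -> [-154, 0] -> -154
  [47, 14, -30, 33, 35, -15, -30, 2, -20] -> [14, -30, -30, 2, -20] -> [14, -30, 2, -20] -> [98, -210, 14, -140] -> [98, -210] -> -112
  [-13, 3, -24, 27, 34, -11, -1, -13] -> [-24, 34] -> [-24, 34] -> [-168, 238] -> [-168, 238] -> 70
  [10, 12, 7, -14, 30, -34, -25, -35] -> [10, 12, -14, 30, -34] -> [10, 12, -14, 30, -34] -> [70, 84, -98, 210, -238] -> [70, 84] -> 154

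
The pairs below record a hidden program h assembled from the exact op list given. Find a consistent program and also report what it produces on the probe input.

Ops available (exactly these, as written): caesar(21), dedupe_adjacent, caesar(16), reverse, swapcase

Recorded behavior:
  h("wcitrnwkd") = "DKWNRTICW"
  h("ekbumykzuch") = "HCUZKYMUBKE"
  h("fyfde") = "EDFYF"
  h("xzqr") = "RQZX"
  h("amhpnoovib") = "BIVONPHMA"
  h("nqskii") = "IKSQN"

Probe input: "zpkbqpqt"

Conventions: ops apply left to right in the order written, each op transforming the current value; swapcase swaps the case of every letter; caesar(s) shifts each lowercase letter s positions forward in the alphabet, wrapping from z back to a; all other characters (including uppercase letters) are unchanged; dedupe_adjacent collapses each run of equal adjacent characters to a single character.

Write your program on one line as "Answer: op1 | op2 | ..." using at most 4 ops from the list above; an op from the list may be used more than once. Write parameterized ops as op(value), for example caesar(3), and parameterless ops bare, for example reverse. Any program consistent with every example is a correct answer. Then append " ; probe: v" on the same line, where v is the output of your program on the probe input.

dedupe_adjacent | reverse | swapcase ; probe: "TQPQBKPZ"

Check, running the answer program on each example:
  "wcitrnwkd" -> "wcitrnwkd" -> "dkwnrticw" -> "DKWNRTICW"
  "ekbumykzuch" -> "ekbumykzuch" -> "hcuzkymubke" -> "HCUZKYMUBKE"
  "fyfde" -> "fyfde" -> "edfyf" -> "EDFYF"
  "xzqr" -> "xzqr" -> "rqzx" -> "RQZX"
  "amhpnoovib" -> "amhpnovib" -> "bivonphma" -> "BIVONPHMA"
  "nqskii" -> "nqski" -> "iksqn" -> "IKSQN"
  probe: "zpkbqpqt" -> "zpkbqpqt" -> "tqpqbkpz" -> "TQPQBKPZ"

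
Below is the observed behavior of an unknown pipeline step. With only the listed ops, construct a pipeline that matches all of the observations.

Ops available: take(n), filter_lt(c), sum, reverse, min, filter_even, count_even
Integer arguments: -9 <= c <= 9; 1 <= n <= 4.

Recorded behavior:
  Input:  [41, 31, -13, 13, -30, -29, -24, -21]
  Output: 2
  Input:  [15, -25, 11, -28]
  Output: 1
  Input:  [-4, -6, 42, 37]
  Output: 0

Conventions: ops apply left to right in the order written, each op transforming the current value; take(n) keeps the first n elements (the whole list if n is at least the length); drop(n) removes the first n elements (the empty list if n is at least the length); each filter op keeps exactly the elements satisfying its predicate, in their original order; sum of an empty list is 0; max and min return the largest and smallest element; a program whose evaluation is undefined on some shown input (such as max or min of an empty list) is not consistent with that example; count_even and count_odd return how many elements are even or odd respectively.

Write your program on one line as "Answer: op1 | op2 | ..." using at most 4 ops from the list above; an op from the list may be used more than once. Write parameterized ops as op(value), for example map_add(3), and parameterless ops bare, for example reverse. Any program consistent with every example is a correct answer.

filter_lt(5) | filter_lt(-9) | count_even

Check, running the answer program on each example:
  [41, 31, -13, 13, -30, -29, -24, -21] -> [-13, -30, -29, -24, -21] -> [-13, -30, -29, -24, -21] -> 2
  [15, -25, 11, -28] -> [-25, -28] -> [-25, -28] -> 1
  [-4, -6, 42, 37] -> [-4, -6] -> [] -> 0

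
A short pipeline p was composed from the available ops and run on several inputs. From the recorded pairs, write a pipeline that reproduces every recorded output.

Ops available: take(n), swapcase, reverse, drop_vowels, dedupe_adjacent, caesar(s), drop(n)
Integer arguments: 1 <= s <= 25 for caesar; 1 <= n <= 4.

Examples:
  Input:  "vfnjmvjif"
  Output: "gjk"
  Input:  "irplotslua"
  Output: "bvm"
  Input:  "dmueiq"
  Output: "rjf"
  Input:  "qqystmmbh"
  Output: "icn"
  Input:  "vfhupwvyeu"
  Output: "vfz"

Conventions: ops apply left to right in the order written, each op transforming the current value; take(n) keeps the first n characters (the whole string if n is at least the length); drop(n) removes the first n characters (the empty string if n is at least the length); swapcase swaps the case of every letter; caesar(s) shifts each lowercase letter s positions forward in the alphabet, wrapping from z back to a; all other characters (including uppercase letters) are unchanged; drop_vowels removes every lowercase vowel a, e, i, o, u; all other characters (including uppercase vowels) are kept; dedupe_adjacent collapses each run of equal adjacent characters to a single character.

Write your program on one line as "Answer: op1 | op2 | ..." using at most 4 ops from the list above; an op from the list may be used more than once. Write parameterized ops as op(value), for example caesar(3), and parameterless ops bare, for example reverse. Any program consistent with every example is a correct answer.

reverse | caesar(8) | take(3) | caesar(19)

Check, running the answer program on each example:
  "vfnjmvjif" -> "fijvmjnfv" -> "nqrdurvnd" -> "nqr" -> "gjk"
  "irplotslua" -> "aulstolpri" -> "ictabwtxzq" -> "ict" -> "bvm"
  "dmueiq" -> "qieumd" -> "yqmcul" -> "yqm" -> "rjf"
  "qqystmmbh" -> "hbmmtsyqq" -> "pjuubagyy" -> "pju" -> "icn"
  "vfhupwvyeu" -> "ueyvwpuhfv" -> "cmgdexcpnd" -> "cmg" -> "vfz"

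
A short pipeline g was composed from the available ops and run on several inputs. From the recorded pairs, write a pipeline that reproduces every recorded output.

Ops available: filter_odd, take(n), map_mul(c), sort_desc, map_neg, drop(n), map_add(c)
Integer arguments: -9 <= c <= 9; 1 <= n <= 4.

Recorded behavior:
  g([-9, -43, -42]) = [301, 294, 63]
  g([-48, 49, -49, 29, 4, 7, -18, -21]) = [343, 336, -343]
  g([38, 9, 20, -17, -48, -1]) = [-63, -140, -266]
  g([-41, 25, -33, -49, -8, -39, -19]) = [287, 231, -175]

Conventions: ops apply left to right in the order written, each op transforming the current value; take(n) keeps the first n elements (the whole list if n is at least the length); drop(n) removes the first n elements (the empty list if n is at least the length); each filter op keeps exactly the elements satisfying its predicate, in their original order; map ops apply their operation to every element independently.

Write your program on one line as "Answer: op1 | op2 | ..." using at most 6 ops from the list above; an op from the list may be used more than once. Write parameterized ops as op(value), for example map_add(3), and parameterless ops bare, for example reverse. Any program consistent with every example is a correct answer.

map_mul(7) | take(3) | sort_desc | map_neg | sort_desc

Check, running the answer program on each example:
  [-9, -43, -42] -> [-63, -301, -294] -> [-63, -301, -294] -> [-63, -294, -301] -> [63, 294, 301] -> [301, 294, 63]
  [-48, 49, -49, 29, 4, 7, -18, -21] -> [-336, 343, -343, 203, 28, 49, -126, -147] -> [-336, 343, -343] -> [343, -336, -343] -> [-343, 336, 343] -> [343, 336, -343]
  [38, 9, 20, -17, -48, -1] -> [266, 63, 140, -119, -336, -7] -> [266, 63, 140] -> [266, 140, 63] -> [-266, -140, -63] -> [-63, -140, -266]
  [-41, 25, -33, -49, -8, -39, -19] -> [-287, 175, -231, -343, -56, -273, -133] -> [-287, 175, -231] -> [175, -231, -287] -> [-175, 231, 287] -> [287, 231, -175]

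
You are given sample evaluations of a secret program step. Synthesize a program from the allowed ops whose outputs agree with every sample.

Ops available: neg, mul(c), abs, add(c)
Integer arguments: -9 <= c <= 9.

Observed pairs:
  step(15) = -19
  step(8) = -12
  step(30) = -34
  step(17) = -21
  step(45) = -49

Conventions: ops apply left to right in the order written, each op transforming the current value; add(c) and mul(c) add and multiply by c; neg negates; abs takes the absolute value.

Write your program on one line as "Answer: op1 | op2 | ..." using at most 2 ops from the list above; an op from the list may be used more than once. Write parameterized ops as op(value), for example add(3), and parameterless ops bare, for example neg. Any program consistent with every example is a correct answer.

add(4) | neg

Check, running the answer program on each example:
  15 -> 19 -> -19
  8 -> 12 -> -12
  30 -> 34 -> -34
  17 -> 21 -> -21
  45 -> 49 -> -49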